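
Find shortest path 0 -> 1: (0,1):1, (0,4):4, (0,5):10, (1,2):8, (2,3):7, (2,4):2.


Dijkstra from 0:
Distances: {0: 0, 1: 1, 2: 6, 3: 13, 4: 4, 5: 10}
Shortest distance to 1 = 1, path = [0, 1]


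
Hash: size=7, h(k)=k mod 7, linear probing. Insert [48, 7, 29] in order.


Insertions: 48->slot 6; 7->slot 0; 29->slot 1
Table: [7, 29, None, None, None, None, 48]


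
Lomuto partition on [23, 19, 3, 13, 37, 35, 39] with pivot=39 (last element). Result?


Elements <= 39 go left of pivot.
Result: [23, 19, 3, 13, 37, 35, 39], pivot at index 6


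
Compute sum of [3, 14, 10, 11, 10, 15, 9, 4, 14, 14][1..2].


Prefix sums: [0, 3, 17, 27, 38, 48, 63, 72, 76, 90, 104]
Sum[1..2] = prefix[3] - prefix[1] = 27 - 3 = 24


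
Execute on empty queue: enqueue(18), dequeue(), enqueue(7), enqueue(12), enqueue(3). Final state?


enqueue(18) -> [18]
dequeue() returns 18 -> []
enqueue(7) -> [7]
enqueue(12) -> [7, 12]
enqueue(3) -> [7, 12, 3]
Final queue (front to back): [7, 12, 3]


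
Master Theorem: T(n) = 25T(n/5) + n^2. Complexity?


a=25, b=5, c=2. log_5(25)=2 = c=2. Case 2: O(n^c log n) = O(n^2 log n)
Complexity: O(n^2 log n)


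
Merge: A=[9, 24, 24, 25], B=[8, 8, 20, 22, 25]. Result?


Compare heads, take smaller each step.
Merged: [8, 8, 9, 20, 22, 24, 24, 25, 25]


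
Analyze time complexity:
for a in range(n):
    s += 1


Per nesting level: O(n) = O(n)
Complexity: O(n)


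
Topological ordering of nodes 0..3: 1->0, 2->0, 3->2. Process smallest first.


Kahn's algorithm, process smallest node first
Order: [1, 3, 2, 0]


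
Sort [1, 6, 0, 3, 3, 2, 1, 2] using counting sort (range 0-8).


Count array: [1, 2, 2, 2, 0, 0, 1, 0, 0]
Reconstruct: [0, 1, 1, 2, 2, 3, 3, 6]


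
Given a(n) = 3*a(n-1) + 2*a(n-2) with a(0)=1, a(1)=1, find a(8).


Build bottom-up:
...a(6)=773, a(7)=2753, a(8)=3*2753+2*773=9805


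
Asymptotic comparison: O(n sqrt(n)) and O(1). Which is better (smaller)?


constant grows slower than n^1.5
O(1) is asymptotically smaller; O(n sqrt(n)) grows faster


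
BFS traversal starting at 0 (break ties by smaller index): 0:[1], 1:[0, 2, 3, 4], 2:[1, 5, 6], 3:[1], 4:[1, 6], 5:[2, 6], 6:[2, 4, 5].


BFS queue: start with [0]
Visit order: [0, 1, 2, 3, 4, 5, 6]


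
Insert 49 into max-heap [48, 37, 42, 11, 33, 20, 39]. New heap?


Append 49: [48, 37, 42, 11, 33, 20, 39, 49]
Bubble up: swap idx 7(49) with idx 3(11); swap idx 3(49) with idx 1(37); swap idx 1(49) with idx 0(48)
Result: [49, 48, 42, 37, 33, 20, 39, 11]


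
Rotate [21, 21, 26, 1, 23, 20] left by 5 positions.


Left rotate by 5: [20, 21, 21, 26, 1, 23]


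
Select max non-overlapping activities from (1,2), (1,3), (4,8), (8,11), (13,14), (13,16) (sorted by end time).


Greedy: pick earliest-ending, then skip overlaps.
Selected (4 activities): [(1, 2), (4, 8), (8, 11), (13, 14)]


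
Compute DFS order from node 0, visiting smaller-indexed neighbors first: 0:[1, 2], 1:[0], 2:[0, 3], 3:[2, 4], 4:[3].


DFS stack-based: start with [0]
Visit order: [0, 1, 2, 3, 4]


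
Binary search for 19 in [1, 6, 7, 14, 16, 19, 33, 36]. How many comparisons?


Search for 19:
[0,7] mid=3 arr[3]=14
[4,7] mid=5 arr[5]=19
Total: 2 comparisons


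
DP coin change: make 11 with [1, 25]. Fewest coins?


dp[0]=0; dp[i]=1+min(dp[i-c] for c in coins)
...dp[6]=6, dp[7]=7, dp[8]=8, dp[9]=9, dp[10]=10, dp[11]=11
Minimum coins for 11 = 11


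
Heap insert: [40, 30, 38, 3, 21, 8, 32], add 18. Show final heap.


Append 18: [40, 30, 38, 3, 21, 8, 32, 18]
Bubble up: swap idx 7(18) with idx 3(3)
Result: [40, 30, 38, 18, 21, 8, 32, 3]


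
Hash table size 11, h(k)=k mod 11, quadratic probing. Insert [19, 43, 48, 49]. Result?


Insertions: 19->slot 8; 43->slot 10; 48->slot 4; 49->slot 5
Table: [None, None, None, None, 48, 49, None, None, 19, None, 43]


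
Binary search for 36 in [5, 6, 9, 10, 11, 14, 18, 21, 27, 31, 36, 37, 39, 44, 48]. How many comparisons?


Search for 36:
[0,14] mid=7 arr[7]=21
[8,14] mid=11 arr[11]=37
[8,10] mid=9 arr[9]=31
[10,10] mid=10 arr[10]=36
Total: 4 comparisons


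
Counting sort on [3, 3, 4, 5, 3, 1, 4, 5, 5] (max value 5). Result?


Count array: [0, 1, 0, 3, 2, 3]
Reconstruct: [1, 3, 3, 3, 4, 4, 5, 5, 5]


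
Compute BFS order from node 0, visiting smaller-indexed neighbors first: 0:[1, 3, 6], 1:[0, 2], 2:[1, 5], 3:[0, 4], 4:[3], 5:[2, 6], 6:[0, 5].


BFS queue: start with [0]
Visit order: [0, 1, 3, 6, 2, 4, 5]


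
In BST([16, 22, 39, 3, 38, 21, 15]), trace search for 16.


BST root = 16
Search for 16: compare at each node
Path: [16]


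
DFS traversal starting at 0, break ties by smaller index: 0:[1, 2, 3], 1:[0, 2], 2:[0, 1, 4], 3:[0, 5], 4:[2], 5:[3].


DFS stack-based: start with [0]
Visit order: [0, 1, 2, 4, 3, 5]


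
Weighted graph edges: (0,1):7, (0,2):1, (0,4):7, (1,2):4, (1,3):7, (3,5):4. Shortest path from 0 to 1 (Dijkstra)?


Dijkstra from 0:
Distances: {0: 0, 1: 5, 2: 1, 3: 12, 4: 7, 5: 16}
Shortest distance to 1 = 5, path = [0, 2, 1]


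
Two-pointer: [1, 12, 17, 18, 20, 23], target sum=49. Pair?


Two pointers: lo=0, hi=5
No pair sums to 49


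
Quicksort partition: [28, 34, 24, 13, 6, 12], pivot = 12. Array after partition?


Elements <= 12 go left of pivot.
Result: [6, 12, 24, 13, 28, 34], pivot at index 1


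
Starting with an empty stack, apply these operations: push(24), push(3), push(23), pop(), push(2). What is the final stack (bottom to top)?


push(24) -> [24]
push(3) -> [24, 3]
push(23) -> [24, 3, 23]
pop() returns 23 -> [24, 3]
push(2) -> [24, 3, 2]
Final stack (bottom to top): [24, 3, 2]


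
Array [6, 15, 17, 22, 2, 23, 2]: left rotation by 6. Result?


Left rotate by 6: [2, 6, 15, 17, 22, 2, 23]


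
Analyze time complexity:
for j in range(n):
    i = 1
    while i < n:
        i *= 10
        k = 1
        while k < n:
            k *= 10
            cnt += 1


Per nesting level: O(n) * O(log n) * O(log n) = O(n (log n)^2)
Complexity: O(n (log n)^2)


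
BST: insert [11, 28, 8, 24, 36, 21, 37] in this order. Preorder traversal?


Root = 11; build tree by BST insertion.
Preorder traversal: [11, 8, 28, 24, 21, 36, 37]


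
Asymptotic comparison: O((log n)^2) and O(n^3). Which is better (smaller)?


polylogarithmic grows slower than cubic
O((log n)^2) is asymptotically smaller; O(n^3) grows faster


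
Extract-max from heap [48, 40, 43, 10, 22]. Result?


Max = 48
Replace root with last, heapify down
Resulting heap: [43, 40, 22, 10]


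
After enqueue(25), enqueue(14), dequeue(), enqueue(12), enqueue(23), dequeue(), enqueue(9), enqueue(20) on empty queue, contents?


enqueue(25) -> [25]
enqueue(14) -> [25, 14]
dequeue() returns 25 -> [14]
enqueue(12) -> [14, 12]
enqueue(23) -> [14, 12, 23]
dequeue() returns 14 -> [12, 23]
enqueue(9) -> [12, 23, 9]
enqueue(20) -> [12, 23, 9, 20]
Final queue (front to back): [12, 23, 9, 20]


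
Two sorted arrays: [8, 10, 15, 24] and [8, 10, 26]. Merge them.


Compare heads, take smaller each step.
Merged: [8, 8, 10, 10, 15, 24, 26]


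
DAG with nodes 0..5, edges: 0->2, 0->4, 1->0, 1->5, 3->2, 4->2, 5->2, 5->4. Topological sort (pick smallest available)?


Kahn's algorithm, process smallest node first
Order: [1, 0, 3, 5, 4, 2]


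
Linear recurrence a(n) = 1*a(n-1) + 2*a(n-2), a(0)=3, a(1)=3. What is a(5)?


Build bottom-up:
...a(3)=15, a(4)=33, a(5)=1*33+2*15=63


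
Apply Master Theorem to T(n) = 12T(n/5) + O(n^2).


a=12, b=5, c=2. log_5(12)=1.544 < c=2. Case 3: O(n^c) = O(n^2)
Complexity: O(n^2)


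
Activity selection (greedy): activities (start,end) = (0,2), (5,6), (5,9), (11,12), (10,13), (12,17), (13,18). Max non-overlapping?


Greedy: pick earliest-ending, then skip overlaps.
Selected (4 activities): [(0, 2), (5, 6), (11, 12), (12, 17)]


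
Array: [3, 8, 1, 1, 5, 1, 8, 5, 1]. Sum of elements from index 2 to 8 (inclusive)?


Prefix sums: [0, 3, 11, 12, 13, 18, 19, 27, 32, 33]
Sum[2..8] = prefix[9] - prefix[2] = 33 - 11 = 22


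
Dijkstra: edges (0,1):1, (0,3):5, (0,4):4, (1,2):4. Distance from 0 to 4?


Dijkstra from 0:
Distances: {0: 0, 1: 1, 2: 5, 3: 5, 4: 4}
Shortest distance to 4 = 4, path = [0, 4]


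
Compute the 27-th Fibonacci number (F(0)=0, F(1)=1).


F(n)=F(n-1)+F(n-2)
...F(25)=75025, F(26)=121393, F(27)=196418


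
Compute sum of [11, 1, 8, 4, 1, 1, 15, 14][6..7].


Prefix sums: [0, 11, 12, 20, 24, 25, 26, 41, 55]
Sum[6..7] = prefix[8] - prefix[6] = 55 - 26 = 29


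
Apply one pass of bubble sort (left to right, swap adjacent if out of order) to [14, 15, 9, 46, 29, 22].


After one pass: [14, 9, 15, 29, 22, 46]


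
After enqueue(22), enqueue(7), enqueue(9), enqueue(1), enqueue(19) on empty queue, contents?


enqueue(22) -> [22]
enqueue(7) -> [22, 7]
enqueue(9) -> [22, 7, 9]
enqueue(1) -> [22, 7, 9, 1]
enqueue(19) -> [22, 7, 9, 1, 19]
Final queue (front to back): [22, 7, 9, 1, 19]


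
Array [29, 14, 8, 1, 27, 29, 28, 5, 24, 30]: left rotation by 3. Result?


Left rotate by 3: [1, 27, 29, 28, 5, 24, 30, 29, 14, 8]


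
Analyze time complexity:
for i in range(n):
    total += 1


Per nesting level: O(n) = O(n)
Complexity: O(n)


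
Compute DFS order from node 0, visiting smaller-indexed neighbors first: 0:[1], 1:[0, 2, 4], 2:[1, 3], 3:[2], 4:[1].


DFS stack-based: start with [0]
Visit order: [0, 1, 2, 3, 4]


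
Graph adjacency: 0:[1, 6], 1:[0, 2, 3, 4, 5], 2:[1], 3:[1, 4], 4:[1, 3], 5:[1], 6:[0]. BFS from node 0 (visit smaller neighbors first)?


BFS queue: start with [0]
Visit order: [0, 1, 6, 2, 3, 4, 5]


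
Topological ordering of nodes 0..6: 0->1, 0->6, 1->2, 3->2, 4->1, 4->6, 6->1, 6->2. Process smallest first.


Kahn's algorithm, process smallest node first
Order: [0, 3, 4, 5, 6, 1, 2]


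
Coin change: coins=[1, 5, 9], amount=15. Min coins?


dp[0]=0; dp[i]=1+min(dp[i-c] for c in coins)
...dp[10]=2, dp[11]=3, dp[12]=4, dp[13]=5, dp[14]=2, dp[15]=3
Minimum coins for 15 = 3


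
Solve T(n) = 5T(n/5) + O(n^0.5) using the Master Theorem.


a=5, b=5, c=0.5. log_5(5)=1 > c=0.5. Case 1: O(n^log_b(a)) = O(n)
Complexity: O(n)


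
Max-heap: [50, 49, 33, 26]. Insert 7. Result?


Append 7: [50, 49, 33, 26, 7]
Bubble up: no swaps needed
Result: [50, 49, 33, 26, 7]


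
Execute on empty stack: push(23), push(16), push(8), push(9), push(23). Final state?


push(23) -> [23]
push(16) -> [23, 16]
push(8) -> [23, 16, 8]
push(9) -> [23, 16, 8, 9]
push(23) -> [23, 16, 8, 9, 23]
Final stack (bottom to top): [23, 16, 8, 9, 23]


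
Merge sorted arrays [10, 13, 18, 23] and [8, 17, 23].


Compare heads, take smaller each step.
Merged: [8, 10, 13, 17, 18, 23, 23]


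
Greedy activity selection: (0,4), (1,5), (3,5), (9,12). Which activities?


Greedy: pick earliest-ending, then skip overlaps.
Selected (2 activities): [(0, 4), (9, 12)]


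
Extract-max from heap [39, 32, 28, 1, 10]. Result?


Max = 39
Replace root with last, heapify down
Resulting heap: [32, 10, 28, 1]


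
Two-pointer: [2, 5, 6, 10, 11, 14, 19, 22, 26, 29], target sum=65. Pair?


Two pointers: lo=0, hi=9
No pair sums to 65


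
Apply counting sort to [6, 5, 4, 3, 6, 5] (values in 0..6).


Count array: [0, 0, 0, 1, 1, 2, 2]
Reconstruct: [3, 4, 5, 5, 6, 6]


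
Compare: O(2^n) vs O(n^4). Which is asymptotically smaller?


quartic grows slower than exponential
O(n^4) is asymptotically smaller; O(2^n) grows faster


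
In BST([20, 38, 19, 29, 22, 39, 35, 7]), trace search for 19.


BST root = 20
Search for 19: compare at each node
Path: [20, 19]


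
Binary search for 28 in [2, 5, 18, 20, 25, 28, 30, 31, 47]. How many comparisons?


Search for 28:
[0,8] mid=4 arr[4]=25
[5,8] mid=6 arr[6]=30
[5,5] mid=5 arr[5]=28
Total: 3 comparisons


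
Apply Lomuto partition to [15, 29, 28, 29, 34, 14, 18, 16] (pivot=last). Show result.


Elements <= 16 go left of pivot.
Result: [15, 14, 16, 29, 34, 29, 18, 28], pivot at index 2


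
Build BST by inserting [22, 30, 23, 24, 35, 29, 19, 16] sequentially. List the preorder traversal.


Root = 22; build tree by BST insertion.
Preorder traversal: [22, 19, 16, 30, 23, 24, 29, 35]


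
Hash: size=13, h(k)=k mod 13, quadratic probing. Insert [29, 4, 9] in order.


Insertions: 29->slot 3; 4->slot 4; 9->slot 9
Table: [None, None, None, 29, 4, None, None, None, None, 9, None, None, None]


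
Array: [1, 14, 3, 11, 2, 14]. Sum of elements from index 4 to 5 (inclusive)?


Prefix sums: [0, 1, 15, 18, 29, 31, 45]
Sum[4..5] = prefix[6] - prefix[4] = 45 - 29 = 16


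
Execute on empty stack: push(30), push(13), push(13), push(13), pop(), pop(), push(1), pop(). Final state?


push(30) -> [30]
push(13) -> [30, 13]
push(13) -> [30, 13, 13]
push(13) -> [30, 13, 13, 13]
pop() returns 13 -> [30, 13, 13]
pop() returns 13 -> [30, 13]
push(1) -> [30, 13, 1]
pop() returns 1 -> [30, 13]
Final stack (bottom to top): [30, 13]


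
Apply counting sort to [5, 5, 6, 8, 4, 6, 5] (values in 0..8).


Count array: [0, 0, 0, 0, 1, 3, 2, 0, 1]
Reconstruct: [4, 5, 5, 5, 6, 6, 8]


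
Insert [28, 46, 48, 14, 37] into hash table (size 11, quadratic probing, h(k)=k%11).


Insertions: 28->slot 6; 46->slot 2; 48->slot 4; 14->slot 3; 37->slot 5
Table: [None, None, 46, 14, 48, 37, 28, None, None, None, None]


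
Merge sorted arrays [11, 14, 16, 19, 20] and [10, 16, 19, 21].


Compare heads, take smaller each step.
Merged: [10, 11, 14, 16, 16, 19, 19, 20, 21]


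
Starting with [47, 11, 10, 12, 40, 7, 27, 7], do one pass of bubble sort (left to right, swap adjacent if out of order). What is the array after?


After one pass: [11, 10, 12, 40, 7, 27, 7, 47]


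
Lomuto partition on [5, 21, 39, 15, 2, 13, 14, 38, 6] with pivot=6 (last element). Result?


Elements <= 6 go left of pivot.
Result: [5, 2, 6, 15, 21, 13, 14, 38, 39], pivot at index 2


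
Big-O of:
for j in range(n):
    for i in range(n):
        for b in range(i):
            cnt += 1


Per nesting level: O(n) * O(n) * O(n) [triangular over i] = O(n^3)
Complexity: O(n^3)


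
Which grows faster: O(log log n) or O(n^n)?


double-logarithmic grows slower than n^n
O(log log n) is asymptotically smaller; O(n^n) grows faster


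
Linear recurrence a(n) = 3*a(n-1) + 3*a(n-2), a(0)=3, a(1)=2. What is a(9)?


Build bottom-up:
...a(7)=10746, a(8)=40743, a(9)=3*40743+3*10746=154467


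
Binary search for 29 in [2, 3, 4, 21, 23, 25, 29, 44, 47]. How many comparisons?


Search for 29:
[0,8] mid=4 arr[4]=23
[5,8] mid=6 arr[6]=29
Total: 2 comparisons


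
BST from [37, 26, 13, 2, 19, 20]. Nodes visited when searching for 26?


BST root = 37
Search for 26: compare at each node
Path: [37, 26]


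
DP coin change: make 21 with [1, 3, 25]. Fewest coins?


dp[0]=0; dp[i]=1+min(dp[i-c] for c in coins)
...dp[16]=6, dp[17]=7, dp[18]=6, dp[19]=7, dp[20]=8, dp[21]=7
Minimum coins for 21 = 7


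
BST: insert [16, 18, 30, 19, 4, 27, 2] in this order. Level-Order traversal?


Root = 16; build tree by BST insertion.
Level-Order traversal: [16, 4, 18, 2, 30, 19, 27]


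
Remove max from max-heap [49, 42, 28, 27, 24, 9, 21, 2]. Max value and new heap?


Max = 49
Replace root with last, heapify down
Resulting heap: [42, 27, 28, 2, 24, 9, 21]


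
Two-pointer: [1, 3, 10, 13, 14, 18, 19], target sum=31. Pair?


Two pointers: lo=0, hi=6
Found pair: (13, 18) summing to 31


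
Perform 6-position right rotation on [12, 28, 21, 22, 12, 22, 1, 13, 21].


Right rotate by 6: [22, 12, 22, 1, 13, 21, 12, 28, 21]


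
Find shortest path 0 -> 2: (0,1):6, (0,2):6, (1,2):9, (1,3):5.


Dijkstra from 0:
Distances: {0: 0, 1: 6, 2: 6, 3: 11}
Shortest distance to 2 = 6, path = [0, 2]


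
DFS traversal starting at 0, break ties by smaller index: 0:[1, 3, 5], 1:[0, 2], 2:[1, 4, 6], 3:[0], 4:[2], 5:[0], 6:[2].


DFS stack-based: start with [0]
Visit order: [0, 1, 2, 4, 6, 3, 5]


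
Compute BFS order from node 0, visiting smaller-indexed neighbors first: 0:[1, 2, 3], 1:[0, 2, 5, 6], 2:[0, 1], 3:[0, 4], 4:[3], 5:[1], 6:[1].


BFS queue: start with [0]
Visit order: [0, 1, 2, 3, 5, 6, 4]


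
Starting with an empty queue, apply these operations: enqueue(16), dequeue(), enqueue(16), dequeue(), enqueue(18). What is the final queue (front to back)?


enqueue(16) -> [16]
dequeue() returns 16 -> []
enqueue(16) -> [16]
dequeue() returns 16 -> []
enqueue(18) -> [18]
Final queue (front to back): [18]


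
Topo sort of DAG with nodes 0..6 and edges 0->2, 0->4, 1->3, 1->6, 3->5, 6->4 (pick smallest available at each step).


Kahn's algorithm, process smallest node first
Order: [0, 1, 2, 3, 5, 6, 4]


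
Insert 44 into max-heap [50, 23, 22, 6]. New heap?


Append 44: [50, 23, 22, 6, 44]
Bubble up: swap idx 4(44) with idx 1(23)
Result: [50, 44, 22, 6, 23]


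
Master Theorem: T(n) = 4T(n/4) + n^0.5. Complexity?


a=4, b=4, c=0.5. log_4(4)=1 > c=0.5. Case 1: O(n^log_b(a)) = O(n)
Complexity: O(n)


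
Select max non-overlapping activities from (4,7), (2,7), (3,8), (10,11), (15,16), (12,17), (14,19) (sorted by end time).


Greedy: pick earliest-ending, then skip overlaps.
Selected (3 activities): [(4, 7), (10, 11), (15, 16)]


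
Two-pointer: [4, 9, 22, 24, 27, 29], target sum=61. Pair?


Two pointers: lo=0, hi=5
No pair sums to 61


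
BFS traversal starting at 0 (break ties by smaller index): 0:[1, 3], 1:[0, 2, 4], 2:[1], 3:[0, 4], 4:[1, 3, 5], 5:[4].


BFS queue: start with [0]
Visit order: [0, 1, 3, 2, 4, 5]


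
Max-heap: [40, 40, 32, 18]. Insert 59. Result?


Append 59: [40, 40, 32, 18, 59]
Bubble up: swap idx 4(59) with idx 1(40); swap idx 1(59) with idx 0(40)
Result: [59, 40, 32, 18, 40]


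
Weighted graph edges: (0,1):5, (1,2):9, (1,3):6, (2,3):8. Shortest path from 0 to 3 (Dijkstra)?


Dijkstra from 0:
Distances: {0: 0, 1: 5, 2: 14, 3: 11}
Shortest distance to 3 = 11, path = [0, 1, 3]


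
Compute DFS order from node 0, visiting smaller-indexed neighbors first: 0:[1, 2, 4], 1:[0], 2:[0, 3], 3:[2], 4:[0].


DFS stack-based: start with [0]
Visit order: [0, 1, 2, 3, 4]


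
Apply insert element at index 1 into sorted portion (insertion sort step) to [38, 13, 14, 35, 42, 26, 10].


After one pass: [13, 38, 14, 35, 42, 26, 10]


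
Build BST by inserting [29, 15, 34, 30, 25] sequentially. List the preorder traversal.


Root = 29; build tree by BST insertion.
Preorder traversal: [29, 15, 25, 34, 30]


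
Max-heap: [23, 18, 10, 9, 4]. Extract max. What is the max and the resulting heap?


Max = 23
Replace root with last, heapify down
Resulting heap: [18, 9, 10, 4]


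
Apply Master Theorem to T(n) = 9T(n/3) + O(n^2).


a=9, b=3, c=2. log_3(9)=2 = c=2. Case 2: O(n^c log n) = O(n^2 log n)
Complexity: O(n^2 log n)


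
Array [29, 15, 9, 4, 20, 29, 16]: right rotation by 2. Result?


Right rotate by 2: [29, 16, 29, 15, 9, 4, 20]


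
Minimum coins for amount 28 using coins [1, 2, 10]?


dp[0]=0; dp[i]=1+min(dp[i-c] for c in coins)
...dp[23]=4, dp[24]=4, dp[25]=5, dp[26]=5, dp[27]=6, dp[28]=6
Minimum coins for 28 = 6


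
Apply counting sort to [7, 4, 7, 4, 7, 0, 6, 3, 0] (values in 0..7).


Count array: [2, 0, 0, 1, 2, 0, 1, 3]
Reconstruct: [0, 0, 3, 4, 4, 6, 7, 7, 7]


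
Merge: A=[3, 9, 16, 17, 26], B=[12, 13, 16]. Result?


Compare heads, take smaller each step.
Merged: [3, 9, 12, 13, 16, 16, 17, 26]


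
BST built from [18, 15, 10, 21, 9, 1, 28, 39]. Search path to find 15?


BST root = 18
Search for 15: compare at each node
Path: [18, 15]


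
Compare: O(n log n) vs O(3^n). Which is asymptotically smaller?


linearithmic grows slower than exponential (base 3)
O(n log n) is asymptotically smaller; O(3^n) grows faster


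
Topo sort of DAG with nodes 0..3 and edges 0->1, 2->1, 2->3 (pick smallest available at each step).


Kahn's algorithm, process smallest node first
Order: [0, 2, 1, 3]


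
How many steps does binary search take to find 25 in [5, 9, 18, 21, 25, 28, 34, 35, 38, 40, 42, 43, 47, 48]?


Search for 25:
[0,13] mid=6 arr[6]=34
[0,5] mid=2 arr[2]=18
[3,5] mid=4 arr[4]=25
Total: 3 comparisons


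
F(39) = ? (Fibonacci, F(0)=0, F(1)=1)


F(n)=F(n-1)+F(n-2)
...F(37)=24157817, F(38)=39088169, F(39)=63245986


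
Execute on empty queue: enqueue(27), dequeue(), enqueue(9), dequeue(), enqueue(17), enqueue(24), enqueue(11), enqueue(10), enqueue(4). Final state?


enqueue(27) -> [27]
dequeue() returns 27 -> []
enqueue(9) -> [9]
dequeue() returns 9 -> []
enqueue(17) -> [17]
enqueue(24) -> [17, 24]
enqueue(11) -> [17, 24, 11]
enqueue(10) -> [17, 24, 11, 10]
enqueue(4) -> [17, 24, 11, 10, 4]
Final queue (front to back): [17, 24, 11, 10, 4]


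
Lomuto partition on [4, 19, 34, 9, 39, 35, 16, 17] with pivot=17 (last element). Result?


Elements <= 17 go left of pivot.
Result: [4, 9, 16, 17, 39, 35, 34, 19], pivot at index 3


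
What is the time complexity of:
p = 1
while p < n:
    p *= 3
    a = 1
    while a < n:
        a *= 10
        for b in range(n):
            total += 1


Per nesting level: O(log n) * O(log n) * O(n) = O(n (log n)^2)
Complexity: O(n (log n)^2)


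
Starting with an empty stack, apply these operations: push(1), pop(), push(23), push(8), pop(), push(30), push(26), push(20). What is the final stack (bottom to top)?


push(1) -> [1]
pop() returns 1 -> []
push(23) -> [23]
push(8) -> [23, 8]
pop() returns 8 -> [23]
push(30) -> [23, 30]
push(26) -> [23, 30, 26]
push(20) -> [23, 30, 26, 20]
Final stack (bottom to top): [23, 30, 26, 20]


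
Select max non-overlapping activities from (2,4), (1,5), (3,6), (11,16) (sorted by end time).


Greedy: pick earliest-ending, then skip overlaps.
Selected (2 activities): [(2, 4), (11, 16)]


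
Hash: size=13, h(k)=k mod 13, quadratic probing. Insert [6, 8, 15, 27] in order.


Insertions: 6->slot 6; 8->slot 8; 15->slot 2; 27->slot 1
Table: [None, 27, 15, None, None, None, 6, None, 8, None, None, None, None]


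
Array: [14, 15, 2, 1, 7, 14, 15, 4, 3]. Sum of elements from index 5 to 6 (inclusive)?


Prefix sums: [0, 14, 29, 31, 32, 39, 53, 68, 72, 75]
Sum[5..6] = prefix[7] - prefix[5] = 68 - 39 = 29


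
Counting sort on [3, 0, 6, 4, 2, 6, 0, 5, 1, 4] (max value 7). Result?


Count array: [2, 1, 1, 1, 2, 1, 2, 0]
Reconstruct: [0, 0, 1, 2, 3, 4, 4, 5, 6, 6]


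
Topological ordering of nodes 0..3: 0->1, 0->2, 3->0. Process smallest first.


Kahn's algorithm, process smallest node first
Order: [3, 0, 1, 2]


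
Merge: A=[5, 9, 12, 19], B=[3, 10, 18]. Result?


Compare heads, take smaller each step.
Merged: [3, 5, 9, 10, 12, 18, 19]


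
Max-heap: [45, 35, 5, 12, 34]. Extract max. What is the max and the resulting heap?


Max = 45
Replace root with last, heapify down
Resulting heap: [35, 34, 5, 12]


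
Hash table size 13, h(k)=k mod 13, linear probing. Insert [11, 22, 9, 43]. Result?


Insertions: 11->slot 11; 22->slot 9; 9->slot 10; 43->slot 4
Table: [None, None, None, None, 43, None, None, None, None, 22, 9, 11, None]


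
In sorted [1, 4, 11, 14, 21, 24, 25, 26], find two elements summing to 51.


Two pointers: lo=0, hi=7
Found pair: (25, 26) summing to 51


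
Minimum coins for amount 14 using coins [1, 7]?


dp[0]=0; dp[i]=1+min(dp[i-c] for c in coins)
...dp[9]=3, dp[10]=4, dp[11]=5, dp[12]=6, dp[13]=7, dp[14]=2
Minimum coins for 14 = 2


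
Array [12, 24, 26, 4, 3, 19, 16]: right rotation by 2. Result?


Right rotate by 2: [19, 16, 12, 24, 26, 4, 3]


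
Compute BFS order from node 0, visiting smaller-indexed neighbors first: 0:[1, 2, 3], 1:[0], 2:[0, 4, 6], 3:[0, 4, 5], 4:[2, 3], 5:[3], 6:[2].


BFS queue: start with [0]
Visit order: [0, 1, 2, 3, 4, 6, 5]


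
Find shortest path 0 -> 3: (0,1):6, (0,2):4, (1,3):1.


Dijkstra from 0:
Distances: {0: 0, 1: 6, 2: 4, 3: 7}
Shortest distance to 3 = 7, path = [0, 1, 3]


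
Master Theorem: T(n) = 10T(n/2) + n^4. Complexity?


a=10, b=2, c=4. log_2(10)=3.322 < c=4. Case 3: O(n^c) = O(n^4)
Complexity: O(n^4)


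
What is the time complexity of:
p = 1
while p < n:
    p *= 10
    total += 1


Per nesting level: O(log n) = O(log n)
Complexity: O(log n)


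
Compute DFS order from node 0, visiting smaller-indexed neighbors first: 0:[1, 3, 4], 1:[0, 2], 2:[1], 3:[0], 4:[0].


DFS stack-based: start with [0]
Visit order: [0, 1, 2, 3, 4]


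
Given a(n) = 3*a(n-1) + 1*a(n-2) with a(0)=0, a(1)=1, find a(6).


Build bottom-up:
...a(4)=33, a(5)=109, a(6)=3*109+1*33=360


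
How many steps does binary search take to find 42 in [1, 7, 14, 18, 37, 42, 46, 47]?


Search for 42:
[0,7] mid=3 arr[3]=18
[4,7] mid=5 arr[5]=42
Total: 2 comparisons


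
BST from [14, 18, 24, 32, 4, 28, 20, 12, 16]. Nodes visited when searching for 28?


BST root = 14
Search for 28: compare at each node
Path: [14, 18, 24, 32, 28]


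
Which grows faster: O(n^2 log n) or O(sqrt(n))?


sublinear grows slower than n^2 log n
O(sqrt(n)) is asymptotically smaller; O(n^2 log n) grows faster


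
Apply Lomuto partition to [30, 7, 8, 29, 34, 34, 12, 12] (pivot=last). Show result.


Elements <= 12 go left of pivot.
Result: [7, 8, 12, 12, 34, 34, 30, 29], pivot at index 3


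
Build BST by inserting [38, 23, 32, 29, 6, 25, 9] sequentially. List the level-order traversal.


Root = 38; build tree by BST insertion.
Level-Order traversal: [38, 23, 6, 32, 9, 29, 25]


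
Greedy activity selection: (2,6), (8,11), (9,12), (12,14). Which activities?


Greedy: pick earliest-ending, then skip overlaps.
Selected (3 activities): [(2, 6), (8, 11), (12, 14)]


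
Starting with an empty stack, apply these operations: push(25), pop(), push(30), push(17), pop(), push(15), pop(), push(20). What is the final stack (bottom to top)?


push(25) -> [25]
pop() returns 25 -> []
push(30) -> [30]
push(17) -> [30, 17]
pop() returns 17 -> [30]
push(15) -> [30, 15]
pop() returns 15 -> [30]
push(20) -> [30, 20]
Final stack (bottom to top): [30, 20]


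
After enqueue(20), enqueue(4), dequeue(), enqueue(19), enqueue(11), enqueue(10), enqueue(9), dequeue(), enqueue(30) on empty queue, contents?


enqueue(20) -> [20]
enqueue(4) -> [20, 4]
dequeue() returns 20 -> [4]
enqueue(19) -> [4, 19]
enqueue(11) -> [4, 19, 11]
enqueue(10) -> [4, 19, 11, 10]
enqueue(9) -> [4, 19, 11, 10, 9]
dequeue() returns 4 -> [19, 11, 10, 9]
enqueue(30) -> [19, 11, 10, 9, 30]
Final queue (front to back): [19, 11, 10, 9, 30]


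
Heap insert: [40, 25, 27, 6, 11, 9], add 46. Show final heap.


Append 46: [40, 25, 27, 6, 11, 9, 46]
Bubble up: swap idx 6(46) with idx 2(27); swap idx 2(46) with idx 0(40)
Result: [46, 25, 40, 6, 11, 9, 27]


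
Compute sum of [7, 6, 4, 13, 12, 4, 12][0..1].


Prefix sums: [0, 7, 13, 17, 30, 42, 46, 58]
Sum[0..1] = prefix[2] - prefix[0] = 13 - 0 = 13


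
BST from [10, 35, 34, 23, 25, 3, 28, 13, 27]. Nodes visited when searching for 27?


BST root = 10
Search for 27: compare at each node
Path: [10, 35, 34, 23, 25, 28, 27]


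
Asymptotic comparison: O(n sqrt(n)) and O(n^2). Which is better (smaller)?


n^1.5 grows slower than quadratic
O(n sqrt(n)) is asymptotically smaller; O(n^2) grows faster


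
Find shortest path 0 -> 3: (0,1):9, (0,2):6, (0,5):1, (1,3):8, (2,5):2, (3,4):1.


Dijkstra from 0:
Distances: {0: 0, 1: 9, 2: 3, 3: 17, 4: 18, 5: 1}
Shortest distance to 3 = 17, path = [0, 1, 3]


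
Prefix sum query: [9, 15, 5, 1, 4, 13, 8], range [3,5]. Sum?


Prefix sums: [0, 9, 24, 29, 30, 34, 47, 55]
Sum[3..5] = prefix[6] - prefix[3] = 47 - 29 = 18


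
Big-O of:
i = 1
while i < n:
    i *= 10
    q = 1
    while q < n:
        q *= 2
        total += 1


Per nesting level: O(log n) * O(log n) = O((log n)^2)
Complexity: O((log n)^2)


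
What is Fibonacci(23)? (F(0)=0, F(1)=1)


F(n)=F(n-1)+F(n-2)
...F(21)=10946, F(22)=17711, F(23)=28657


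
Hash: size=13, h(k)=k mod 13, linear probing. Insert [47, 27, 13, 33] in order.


Insertions: 47->slot 8; 27->slot 1; 13->slot 0; 33->slot 7
Table: [13, 27, None, None, None, None, None, 33, 47, None, None, None, None]


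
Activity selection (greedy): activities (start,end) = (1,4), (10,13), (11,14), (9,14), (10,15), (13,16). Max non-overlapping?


Greedy: pick earliest-ending, then skip overlaps.
Selected (3 activities): [(1, 4), (10, 13), (13, 16)]


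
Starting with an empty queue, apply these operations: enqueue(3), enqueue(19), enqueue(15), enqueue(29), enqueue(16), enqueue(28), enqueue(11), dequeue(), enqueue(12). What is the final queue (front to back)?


enqueue(3) -> [3]
enqueue(19) -> [3, 19]
enqueue(15) -> [3, 19, 15]
enqueue(29) -> [3, 19, 15, 29]
enqueue(16) -> [3, 19, 15, 29, 16]
enqueue(28) -> [3, 19, 15, 29, 16, 28]
enqueue(11) -> [3, 19, 15, 29, 16, 28, 11]
dequeue() returns 3 -> [19, 15, 29, 16, 28, 11]
enqueue(12) -> [19, 15, 29, 16, 28, 11, 12]
Final queue (front to back): [19, 15, 29, 16, 28, 11, 12]


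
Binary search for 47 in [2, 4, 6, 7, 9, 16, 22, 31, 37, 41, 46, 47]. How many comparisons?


Search for 47:
[0,11] mid=5 arr[5]=16
[6,11] mid=8 arr[8]=37
[9,11] mid=10 arr[10]=46
[11,11] mid=11 arr[11]=47
Total: 4 comparisons


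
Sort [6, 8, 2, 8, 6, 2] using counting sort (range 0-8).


Count array: [0, 0, 2, 0, 0, 0, 2, 0, 2]
Reconstruct: [2, 2, 6, 6, 8, 8]


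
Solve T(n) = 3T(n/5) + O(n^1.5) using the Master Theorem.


a=3, b=5, c=1.5. log_5(3)=0.683 < c=1.5. Case 3: O(n^c) = O(n^1.500)
Complexity: O(n^1.500)


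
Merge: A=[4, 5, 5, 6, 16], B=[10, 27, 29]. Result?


Compare heads, take smaller each step.
Merged: [4, 5, 5, 6, 10, 16, 27, 29]


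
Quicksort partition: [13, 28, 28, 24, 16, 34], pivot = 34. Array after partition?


Elements <= 34 go left of pivot.
Result: [13, 28, 28, 24, 16, 34], pivot at index 5


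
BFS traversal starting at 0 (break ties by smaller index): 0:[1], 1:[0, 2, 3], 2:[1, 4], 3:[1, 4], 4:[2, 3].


BFS queue: start with [0]
Visit order: [0, 1, 2, 3, 4]


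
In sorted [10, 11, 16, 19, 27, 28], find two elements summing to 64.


Two pointers: lo=0, hi=5
No pair sums to 64


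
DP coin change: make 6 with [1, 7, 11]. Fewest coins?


dp[0]=0; dp[i]=1+min(dp[i-c] for c in coins)
...dp[1]=1, dp[2]=2, dp[3]=3, dp[4]=4, dp[5]=5, dp[6]=6
Minimum coins for 6 = 6


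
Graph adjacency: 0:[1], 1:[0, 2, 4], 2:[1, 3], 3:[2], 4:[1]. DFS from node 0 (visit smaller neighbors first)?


DFS stack-based: start with [0]
Visit order: [0, 1, 2, 3, 4]


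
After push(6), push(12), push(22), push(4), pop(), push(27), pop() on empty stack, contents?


push(6) -> [6]
push(12) -> [6, 12]
push(22) -> [6, 12, 22]
push(4) -> [6, 12, 22, 4]
pop() returns 4 -> [6, 12, 22]
push(27) -> [6, 12, 22, 27]
pop() returns 27 -> [6, 12, 22]
Final stack (bottom to top): [6, 12, 22]


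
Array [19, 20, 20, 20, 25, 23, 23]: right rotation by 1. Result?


Right rotate by 1: [23, 19, 20, 20, 20, 25, 23]


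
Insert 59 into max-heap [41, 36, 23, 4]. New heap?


Append 59: [41, 36, 23, 4, 59]
Bubble up: swap idx 4(59) with idx 1(36); swap idx 1(59) with idx 0(41)
Result: [59, 41, 23, 4, 36]


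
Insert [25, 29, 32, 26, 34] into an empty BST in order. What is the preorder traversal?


Root = 25; build tree by BST insertion.
Preorder traversal: [25, 29, 26, 32, 34]


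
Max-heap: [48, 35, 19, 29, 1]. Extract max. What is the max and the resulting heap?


Max = 48
Replace root with last, heapify down
Resulting heap: [35, 29, 19, 1]


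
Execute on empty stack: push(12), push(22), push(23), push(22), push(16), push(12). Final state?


push(12) -> [12]
push(22) -> [12, 22]
push(23) -> [12, 22, 23]
push(22) -> [12, 22, 23, 22]
push(16) -> [12, 22, 23, 22, 16]
push(12) -> [12, 22, 23, 22, 16, 12]
Final stack (bottom to top): [12, 22, 23, 22, 16, 12]


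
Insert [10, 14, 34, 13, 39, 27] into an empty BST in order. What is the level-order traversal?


Root = 10; build tree by BST insertion.
Level-Order traversal: [10, 14, 13, 34, 27, 39]


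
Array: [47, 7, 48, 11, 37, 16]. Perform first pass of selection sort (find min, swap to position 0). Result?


After one pass: [7, 47, 48, 11, 37, 16]


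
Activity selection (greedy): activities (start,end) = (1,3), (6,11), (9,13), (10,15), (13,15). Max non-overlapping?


Greedy: pick earliest-ending, then skip overlaps.
Selected (3 activities): [(1, 3), (6, 11), (13, 15)]


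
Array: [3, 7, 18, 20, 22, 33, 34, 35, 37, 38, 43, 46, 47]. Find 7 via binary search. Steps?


Search for 7:
[0,12] mid=6 arr[6]=34
[0,5] mid=2 arr[2]=18
[0,1] mid=0 arr[0]=3
[1,1] mid=1 arr[1]=7
Total: 4 comparisons


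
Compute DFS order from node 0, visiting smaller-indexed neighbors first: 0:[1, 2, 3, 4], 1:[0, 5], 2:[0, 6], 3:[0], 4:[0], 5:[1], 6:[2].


DFS stack-based: start with [0]
Visit order: [0, 1, 5, 2, 6, 3, 4]


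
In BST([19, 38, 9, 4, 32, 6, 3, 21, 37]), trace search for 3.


BST root = 19
Search for 3: compare at each node
Path: [19, 9, 4, 3]


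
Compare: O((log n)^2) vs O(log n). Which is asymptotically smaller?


logarithmic grows slower than polylogarithmic
O(log n) is asymptotically smaller; O((log n)^2) grows faster


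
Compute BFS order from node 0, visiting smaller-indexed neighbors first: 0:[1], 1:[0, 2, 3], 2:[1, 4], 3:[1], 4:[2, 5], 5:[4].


BFS queue: start with [0]
Visit order: [0, 1, 2, 3, 4, 5]


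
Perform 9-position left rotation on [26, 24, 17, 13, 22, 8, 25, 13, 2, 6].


Left rotate by 9: [6, 26, 24, 17, 13, 22, 8, 25, 13, 2]


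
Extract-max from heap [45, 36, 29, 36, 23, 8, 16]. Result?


Max = 45
Replace root with last, heapify down
Resulting heap: [36, 36, 29, 16, 23, 8]


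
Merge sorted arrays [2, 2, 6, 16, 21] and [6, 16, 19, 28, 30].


Compare heads, take smaller each step.
Merged: [2, 2, 6, 6, 16, 16, 19, 21, 28, 30]


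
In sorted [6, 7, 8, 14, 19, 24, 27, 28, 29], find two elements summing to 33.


Two pointers: lo=0, hi=8
Found pair: (6, 27) summing to 33


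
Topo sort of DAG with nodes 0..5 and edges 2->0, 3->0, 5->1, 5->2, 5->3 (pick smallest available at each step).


Kahn's algorithm, process smallest node first
Order: [4, 5, 1, 2, 3, 0]


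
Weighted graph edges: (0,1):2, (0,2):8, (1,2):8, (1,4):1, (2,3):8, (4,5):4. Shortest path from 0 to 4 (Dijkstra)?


Dijkstra from 0:
Distances: {0: 0, 1: 2, 2: 8, 3: 16, 4: 3, 5: 7}
Shortest distance to 4 = 3, path = [0, 1, 4]


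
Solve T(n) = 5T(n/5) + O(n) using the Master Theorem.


a=5, b=5, c=1. log_5(5)=1 = c=1. Case 2: O(n^c log n) = O(n log n)
Complexity: O(n log n)


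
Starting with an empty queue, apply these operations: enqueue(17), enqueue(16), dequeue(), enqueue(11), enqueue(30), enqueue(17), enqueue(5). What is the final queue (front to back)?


enqueue(17) -> [17]
enqueue(16) -> [17, 16]
dequeue() returns 17 -> [16]
enqueue(11) -> [16, 11]
enqueue(30) -> [16, 11, 30]
enqueue(17) -> [16, 11, 30, 17]
enqueue(5) -> [16, 11, 30, 17, 5]
Final queue (front to back): [16, 11, 30, 17, 5]


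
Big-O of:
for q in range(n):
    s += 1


Per nesting level: O(n) = O(n)
Complexity: O(n)


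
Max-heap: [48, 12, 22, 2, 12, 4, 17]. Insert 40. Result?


Append 40: [48, 12, 22, 2, 12, 4, 17, 40]
Bubble up: swap idx 7(40) with idx 3(2); swap idx 3(40) with idx 1(12)
Result: [48, 40, 22, 12, 12, 4, 17, 2]


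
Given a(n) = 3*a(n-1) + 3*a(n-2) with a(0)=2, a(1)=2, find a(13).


Build bottom-up:
...a(11)=1818612, a(12)=6894882, a(13)=3*6894882+3*1818612=26140482


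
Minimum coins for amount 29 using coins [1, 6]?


dp[0]=0; dp[i]=1+min(dp[i-c] for c in coins)
...dp[24]=4, dp[25]=5, dp[26]=6, dp[27]=7, dp[28]=8, dp[29]=9
Minimum coins for 29 = 9


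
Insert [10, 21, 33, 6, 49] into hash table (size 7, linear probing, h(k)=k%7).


Insertions: 10->slot 3; 21->slot 0; 33->slot 5; 6->slot 6; 49->slot 1
Table: [21, 49, None, 10, None, 33, 6]


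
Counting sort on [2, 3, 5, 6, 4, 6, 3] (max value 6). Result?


Count array: [0, 0, 1, 2, 1, 1, 2]
Reconstruct: [2, 3, 3, 4, 5, 6, 6]


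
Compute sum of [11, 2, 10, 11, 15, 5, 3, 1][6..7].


Prefix sums: [0, 11, 13, 23, 34, 49, 54, 57, 58]
Sum[6..7] = prefix[8] - prefix[6] = 58 - 54 = 4


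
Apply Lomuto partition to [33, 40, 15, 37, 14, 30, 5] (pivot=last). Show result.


Elements <= 5 go left of pivot.
Result: [5, 40, 15, 37, 14, 30, 33], pivot at index 0


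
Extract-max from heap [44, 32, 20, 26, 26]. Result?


Max = 44
Replace root with last, heapify down
Resulting heap: [32, 26, 20, 26]


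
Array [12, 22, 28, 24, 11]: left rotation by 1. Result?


Left rotate by 1: [22, 28, 24, 11, 12]


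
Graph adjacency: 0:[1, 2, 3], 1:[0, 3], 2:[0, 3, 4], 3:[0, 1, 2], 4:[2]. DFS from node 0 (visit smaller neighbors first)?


DFS stack-based: start with [0]
Visit order: [0, 1, 3, 2, 4]


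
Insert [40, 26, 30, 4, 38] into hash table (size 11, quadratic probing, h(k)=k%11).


Insertions: 40->slot 7; 26->slot 4; 30->slot 8; 4->slot 5; 38->slot 6
Table: [None, None, None, None, 26, 4, 38, 40, 30, None, None]


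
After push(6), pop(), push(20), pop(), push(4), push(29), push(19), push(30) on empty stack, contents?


push(6) -> [6]
pop() returns 6 -> []
push(20) -> [20]
pop() returns 20 -> []
push(4) -> [4]
push(29) -> [4, 29]
push(19) -> [4, 29, 19]
push(30) -> [4, 29, 19, 30]
Final stack (bottom to top): [4, 29, 19, 30]


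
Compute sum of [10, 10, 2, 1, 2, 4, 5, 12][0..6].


Prefix sums: [0, 10, 20, 22, 23, 25, 29, 34, 46]
Sum[0..6] = prefix[7] - prefix[0] = 34 - 0 = 34


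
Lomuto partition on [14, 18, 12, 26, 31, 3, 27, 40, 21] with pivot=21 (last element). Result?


Elements <= 21 go left of pivot.
Result: [14, 18, 12, 3, 21, 26, 27, 40, 31], pivot at index 4


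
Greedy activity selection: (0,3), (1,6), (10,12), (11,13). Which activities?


Greedy: pick earliest-ending, then skip overlaps.
Selected (2 activities): [(0, 3), (10, 12)]


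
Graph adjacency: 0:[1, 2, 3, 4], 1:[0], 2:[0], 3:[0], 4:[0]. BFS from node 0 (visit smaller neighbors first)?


BFS queue: start with [0]
Visit order: [0, 1, 2, 3, 4]


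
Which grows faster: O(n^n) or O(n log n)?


linearithmic grows slower than n^n
O(n log n) is asymptotically smaller; O(n^n) grows faster


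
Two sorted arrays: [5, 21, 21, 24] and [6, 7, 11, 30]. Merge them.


Compare heads, take smaller each step.
Merged: [5, 6, 7, 11, 21, 21, 24, 30]


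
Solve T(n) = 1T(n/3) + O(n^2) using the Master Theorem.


a=1, b=3, c=2. log_3(1)=0 < c=2. Case 3: O(n^c) = O(n^2)
Complexity: O(n^2)


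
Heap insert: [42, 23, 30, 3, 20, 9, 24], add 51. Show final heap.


Append 51: [42, 23, 30, 3, 20, 9, 24, 51]
Bubble up: swap idx 7(51) with idx 3(3); swap idx 3(51) with idx 1(23); swap idx 1(51) with idx 0(42)
Result: [51, 42, 30, 23, 20, 9, 24, 3]


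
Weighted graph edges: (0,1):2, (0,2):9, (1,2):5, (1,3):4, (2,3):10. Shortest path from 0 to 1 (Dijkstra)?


Dijkstra from 0:
Distances: {0: 0, 1: 2, 2: 7, 3: 6}
Shortest distance to 1 = 2, path = [0, 1]


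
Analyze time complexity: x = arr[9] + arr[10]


Analysis: constant-time operation, no loop
Complexity: O(1)


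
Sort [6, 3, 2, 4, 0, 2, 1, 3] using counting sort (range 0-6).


Count array: [1, 1, 2, 2, 1, 0, 1]
Reconstruct: [0, 1, 2, 2, 3, 3, 4, 6]


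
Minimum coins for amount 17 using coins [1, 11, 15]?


dp[0]=0; dp[i]=1+min(dp[i-c] for c in coins)
...dp[12]=2, dp[13]=3, dp[14]=4, dp[15]=1, dp[16]=2, dp[17]=3
Minimum coins for 17 = 3
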